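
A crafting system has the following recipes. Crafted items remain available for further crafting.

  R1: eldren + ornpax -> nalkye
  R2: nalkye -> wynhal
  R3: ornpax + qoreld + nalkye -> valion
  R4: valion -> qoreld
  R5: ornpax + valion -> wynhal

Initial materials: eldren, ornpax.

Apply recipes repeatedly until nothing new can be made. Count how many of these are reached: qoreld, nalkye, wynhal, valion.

2

Using R1, eldren and ornpax make nalkye.
nalkye -> wynhal (R2).
qoreld would need valion (R4), but valion is never obtained.
nalkye: reached.
wynhal: reached.
valion would need ornpax, qoreld, and nalkye (R3), but qoreld is never obtained.
Reached: nalkye and wynhal — 2 of the 4.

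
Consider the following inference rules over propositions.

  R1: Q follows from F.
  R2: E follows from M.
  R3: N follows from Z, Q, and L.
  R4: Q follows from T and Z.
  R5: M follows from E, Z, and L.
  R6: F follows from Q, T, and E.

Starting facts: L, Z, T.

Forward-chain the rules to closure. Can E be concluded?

E would need M (R2), but M is never established.

No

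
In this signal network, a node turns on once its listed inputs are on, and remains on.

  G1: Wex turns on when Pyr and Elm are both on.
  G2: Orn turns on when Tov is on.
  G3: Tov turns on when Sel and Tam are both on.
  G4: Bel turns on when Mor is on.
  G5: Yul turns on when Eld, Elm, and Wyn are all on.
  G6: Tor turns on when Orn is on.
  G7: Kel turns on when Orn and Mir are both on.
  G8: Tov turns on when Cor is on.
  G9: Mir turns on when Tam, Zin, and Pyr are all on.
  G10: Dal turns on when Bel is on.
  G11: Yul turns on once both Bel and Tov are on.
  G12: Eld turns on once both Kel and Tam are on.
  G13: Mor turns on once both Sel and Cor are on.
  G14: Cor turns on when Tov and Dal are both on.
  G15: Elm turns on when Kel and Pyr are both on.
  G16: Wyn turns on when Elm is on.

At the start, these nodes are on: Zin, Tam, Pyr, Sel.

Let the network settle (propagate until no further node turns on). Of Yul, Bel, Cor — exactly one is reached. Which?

G9: Tam, Zin, and Pyr on → Mir on.
Sel and Tam are on, so Tov turns on (G3).
G2: Tov on → Orn on.
Orn and Mir are on, so Kel turns on (G7).
Kel and Tam are on, so Eld turns on (G12).
G15: Kel and Pyr on → Elm on.
G16: Elm on → Wyn on.
Eld, Elm, and Wyn are on, so Yul turns on (G5).
Cor would need Tov and Dal (G14), but Dal never turns on. Bel would need Mor (G4), but Mor never turns on.

Yul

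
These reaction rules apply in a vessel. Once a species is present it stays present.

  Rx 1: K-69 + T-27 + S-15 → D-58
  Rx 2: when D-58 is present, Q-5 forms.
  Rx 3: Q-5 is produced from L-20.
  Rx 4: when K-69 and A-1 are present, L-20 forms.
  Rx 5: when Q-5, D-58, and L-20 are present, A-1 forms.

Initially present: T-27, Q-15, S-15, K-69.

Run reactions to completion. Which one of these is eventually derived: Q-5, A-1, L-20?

Q-5

K-69, T-27, and S-15 present → D-58 forms (Rx 1).
D-58 present → Q-5 forms (Rx 2).
L-20 would need K-69 and A-1 (Rx 4), but A-1 never forms. A-1 would need Q-5, D-58, and L-20 (Rx 5), but L-20 never forms.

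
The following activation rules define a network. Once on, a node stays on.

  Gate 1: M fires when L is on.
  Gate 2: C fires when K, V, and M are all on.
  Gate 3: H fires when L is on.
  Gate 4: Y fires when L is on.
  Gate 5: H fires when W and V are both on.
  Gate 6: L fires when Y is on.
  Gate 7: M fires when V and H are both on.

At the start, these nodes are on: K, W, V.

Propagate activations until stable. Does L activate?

L would need Y (Gate 6), but Y never turns on.

No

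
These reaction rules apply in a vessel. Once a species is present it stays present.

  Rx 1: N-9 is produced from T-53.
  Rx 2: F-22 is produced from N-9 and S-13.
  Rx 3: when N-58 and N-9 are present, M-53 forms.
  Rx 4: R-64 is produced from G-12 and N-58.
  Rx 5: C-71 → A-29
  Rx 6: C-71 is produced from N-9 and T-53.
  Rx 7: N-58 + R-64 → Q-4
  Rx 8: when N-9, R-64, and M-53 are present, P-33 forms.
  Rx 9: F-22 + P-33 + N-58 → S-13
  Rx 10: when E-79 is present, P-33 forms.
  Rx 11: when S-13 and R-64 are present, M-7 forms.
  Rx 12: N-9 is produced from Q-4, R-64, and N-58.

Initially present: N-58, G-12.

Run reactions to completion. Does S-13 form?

S-13 would need F-22, P-33, and N-58 (Rx 9), but F-22 never forms.

No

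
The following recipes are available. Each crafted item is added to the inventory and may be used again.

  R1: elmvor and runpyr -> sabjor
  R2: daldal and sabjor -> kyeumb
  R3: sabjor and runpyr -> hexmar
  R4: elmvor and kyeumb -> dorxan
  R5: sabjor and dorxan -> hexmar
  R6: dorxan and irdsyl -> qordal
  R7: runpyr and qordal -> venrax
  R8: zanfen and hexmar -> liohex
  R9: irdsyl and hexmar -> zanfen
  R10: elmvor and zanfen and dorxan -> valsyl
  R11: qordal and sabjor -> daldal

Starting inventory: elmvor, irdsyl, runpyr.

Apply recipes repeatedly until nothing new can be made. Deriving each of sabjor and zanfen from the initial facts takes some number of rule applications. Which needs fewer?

sabjor: Using R1, elmvor and runpyr make sabjor. [1 rule application]
zanfen: elmvor and runpyr -> sabjor (R1). Using R3, sabjor and runpyr make hexmar. Using R9, irdsyl and hexmar make zanfen. [3 rule applications]
sabjor needs fewer.

sabjor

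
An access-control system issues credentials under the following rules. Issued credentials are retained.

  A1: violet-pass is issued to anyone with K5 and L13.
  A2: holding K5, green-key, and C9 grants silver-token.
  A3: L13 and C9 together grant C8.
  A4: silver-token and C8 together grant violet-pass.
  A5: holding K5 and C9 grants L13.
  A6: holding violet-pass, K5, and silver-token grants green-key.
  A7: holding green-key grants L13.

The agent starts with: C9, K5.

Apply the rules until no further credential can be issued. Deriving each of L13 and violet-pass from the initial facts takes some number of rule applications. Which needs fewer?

L13

L13: Holding K5 and C9 grants L13 (A5). [1 rule application]
violet-pass: Holding K5 and C9 grants L13 (A5). Holding K5 and L13 grants violet-pass (A1). [2 rule applications]
L13 needs fewer.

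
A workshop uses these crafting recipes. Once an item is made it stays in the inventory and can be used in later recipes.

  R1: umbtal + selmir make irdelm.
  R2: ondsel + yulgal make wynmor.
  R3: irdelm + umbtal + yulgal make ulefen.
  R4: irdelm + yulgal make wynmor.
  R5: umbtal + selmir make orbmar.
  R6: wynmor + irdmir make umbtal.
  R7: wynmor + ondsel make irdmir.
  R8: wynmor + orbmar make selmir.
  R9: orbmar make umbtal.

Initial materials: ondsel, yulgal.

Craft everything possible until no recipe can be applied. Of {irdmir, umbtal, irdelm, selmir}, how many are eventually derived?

Using R2, ondsel and yulgal make wynmor.
Using R7, wynmor and ondsel make irdmir.
Using R6, wynmor and irdmir make umbtal.
irdmir: reached.
umbtal: reached.
irdelm would need umbtal and selmir (R1), but selmir is never obtained.
selmir would need wynmor and orbmar (R8), but orbmar is never obtained.
Reached: irdmir and umbtal — 2 of the 4.

2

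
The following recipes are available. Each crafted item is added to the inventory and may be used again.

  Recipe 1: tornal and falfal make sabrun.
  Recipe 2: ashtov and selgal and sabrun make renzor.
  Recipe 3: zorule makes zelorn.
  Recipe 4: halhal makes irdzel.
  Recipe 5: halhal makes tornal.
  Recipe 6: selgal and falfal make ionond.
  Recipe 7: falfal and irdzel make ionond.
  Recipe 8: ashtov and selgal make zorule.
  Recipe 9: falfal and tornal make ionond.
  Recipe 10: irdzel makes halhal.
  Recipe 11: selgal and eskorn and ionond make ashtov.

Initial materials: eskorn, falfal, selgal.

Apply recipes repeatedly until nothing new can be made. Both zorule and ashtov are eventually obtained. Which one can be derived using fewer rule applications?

ashtov: selgal and falfal → ionond (Recipe 6). Using Recipe 11, selgal, eskorn, and ionond make ashtov. [2 rule applications]
zorule: Using Recipe 6, selgal and falfal make ionond. Using Recipe 11, selgal, eskorn, and ionond make ashtov. ashtov and selgal → zorule (Recipe 8). [3 rule applications]
ashtov needs fewer.

ashtov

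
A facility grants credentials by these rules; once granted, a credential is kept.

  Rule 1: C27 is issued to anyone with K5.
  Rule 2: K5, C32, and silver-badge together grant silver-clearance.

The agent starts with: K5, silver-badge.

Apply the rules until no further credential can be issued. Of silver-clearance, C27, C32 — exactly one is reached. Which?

Holding K5 grants C27 (Rule 1).
silver-clearance would need K5, C32, and silver-badge (Rule 2), but C32 is never granted. No rule produces C32, and it is not given.

C27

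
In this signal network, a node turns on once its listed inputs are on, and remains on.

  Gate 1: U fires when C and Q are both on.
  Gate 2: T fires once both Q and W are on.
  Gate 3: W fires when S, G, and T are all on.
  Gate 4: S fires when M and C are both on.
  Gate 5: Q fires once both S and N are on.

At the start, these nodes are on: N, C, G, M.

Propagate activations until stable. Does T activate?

T would need Q and W (Gate 2), but W never turns on.

No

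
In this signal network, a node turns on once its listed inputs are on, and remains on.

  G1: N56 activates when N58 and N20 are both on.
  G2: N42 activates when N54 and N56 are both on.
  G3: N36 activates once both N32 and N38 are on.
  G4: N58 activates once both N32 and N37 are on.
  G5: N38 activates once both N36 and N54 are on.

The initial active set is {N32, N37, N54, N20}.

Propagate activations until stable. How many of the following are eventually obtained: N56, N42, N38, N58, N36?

3

N32 and N37 are on, so N58 activates (G4).
G1: N58 and N20 on → N56 on.
G2: N54 and N56 on → N42 on.
N56: reached.
N42: reached.
N38 would need N36 and N54 (G5), but N36 never turns on.
N58: reached.
N36 would need N32 and N38 (G3), but N38 never turns on.
Reached: N56, N42, and N58 — 3 of the 5.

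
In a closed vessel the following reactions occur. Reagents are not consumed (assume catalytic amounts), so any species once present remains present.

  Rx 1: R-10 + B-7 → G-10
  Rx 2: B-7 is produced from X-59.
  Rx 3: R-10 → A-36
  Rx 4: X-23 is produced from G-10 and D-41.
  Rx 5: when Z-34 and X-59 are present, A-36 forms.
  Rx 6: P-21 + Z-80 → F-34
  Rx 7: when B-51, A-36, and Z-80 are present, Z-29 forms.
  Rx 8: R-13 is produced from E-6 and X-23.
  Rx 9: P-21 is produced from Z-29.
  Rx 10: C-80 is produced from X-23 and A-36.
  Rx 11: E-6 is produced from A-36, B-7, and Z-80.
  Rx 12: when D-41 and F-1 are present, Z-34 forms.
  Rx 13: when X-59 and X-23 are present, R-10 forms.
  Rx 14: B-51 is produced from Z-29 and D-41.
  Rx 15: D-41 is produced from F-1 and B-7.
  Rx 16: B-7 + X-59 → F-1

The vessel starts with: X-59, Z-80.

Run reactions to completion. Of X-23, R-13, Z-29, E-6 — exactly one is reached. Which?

X-59 present → B-7 forms (Rx 2).
B-7 and X-59 present → F-1 forms (Rx 16).
F-1 and B-7 present → D-41 forms (Rx 15).
D-41 and F-1 present → Z-34 forms (Rx 12).
Z-34 and X-59 present → A-36 forms (Rx 5).
A-36, B-7, and Z-80 present → E-6 forms (Rx 11).
Z-29 would need B-51, A-36, and Z-80 (Rx 7), but B-51 never forms. X-23 would need G-10 and D-41 (Rx 4), but G-10 never forms. R-13 would need E-6 and X-23 (Rx 8), but X-23 never forms.

E-6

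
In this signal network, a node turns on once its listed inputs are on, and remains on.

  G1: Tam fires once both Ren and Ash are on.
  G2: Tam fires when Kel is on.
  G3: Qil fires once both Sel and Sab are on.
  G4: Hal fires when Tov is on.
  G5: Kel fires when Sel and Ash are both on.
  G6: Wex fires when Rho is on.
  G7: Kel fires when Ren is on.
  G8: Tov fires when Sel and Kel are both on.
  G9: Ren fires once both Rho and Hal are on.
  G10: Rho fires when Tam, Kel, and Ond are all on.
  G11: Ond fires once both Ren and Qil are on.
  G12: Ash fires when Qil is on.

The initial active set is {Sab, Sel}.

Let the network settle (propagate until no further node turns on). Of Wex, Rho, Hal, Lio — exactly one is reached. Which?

G3: Sel and Sab on → Qil on.
G12: Qil on → Ash on.
G5: Sel and Ash on → Kel on.
Sel and Kel are on, so Tov fires (G8).
G4: Tov on → Hal on.
No rule produces Lio, and it is not given. Wex would need Rho (G6), but Rho never turns on. Rho would need Tam, Kel, and Ond (G10), but Ond never turns on.

Hal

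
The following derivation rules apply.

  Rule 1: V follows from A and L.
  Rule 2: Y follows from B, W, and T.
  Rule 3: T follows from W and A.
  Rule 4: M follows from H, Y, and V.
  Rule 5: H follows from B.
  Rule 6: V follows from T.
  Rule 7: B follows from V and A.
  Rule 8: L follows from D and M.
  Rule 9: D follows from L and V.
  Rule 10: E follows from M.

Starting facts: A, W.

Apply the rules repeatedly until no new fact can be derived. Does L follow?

L would need D and M (Rule 8), but D is never established.

No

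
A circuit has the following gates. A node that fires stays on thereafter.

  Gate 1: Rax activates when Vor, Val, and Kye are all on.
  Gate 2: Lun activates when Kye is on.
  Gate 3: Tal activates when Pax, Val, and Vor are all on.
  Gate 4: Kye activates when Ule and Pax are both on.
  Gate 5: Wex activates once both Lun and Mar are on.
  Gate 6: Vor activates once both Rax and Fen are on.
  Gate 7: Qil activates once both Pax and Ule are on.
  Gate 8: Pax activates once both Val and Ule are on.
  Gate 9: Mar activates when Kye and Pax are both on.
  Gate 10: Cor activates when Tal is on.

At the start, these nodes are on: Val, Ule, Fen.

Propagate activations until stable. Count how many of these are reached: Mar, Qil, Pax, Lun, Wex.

5

Gate 8: Val and Ule on → Pax on.
Ule and Pax are on, so Kye activates (Gate 4).
Pax and Ule are on, so Qil activates (Gate 7).
Kye and Pax are on, so Mar activates (Gate 9).
Kye is on, so Lun activates (Gate 2).
Lun and Mar are on, so Wex activates (Gate 5).
Mar: reached.
Qil: reached.
Pax: reached.
Lun: reached.
Wex: reached.
All 5 are reached.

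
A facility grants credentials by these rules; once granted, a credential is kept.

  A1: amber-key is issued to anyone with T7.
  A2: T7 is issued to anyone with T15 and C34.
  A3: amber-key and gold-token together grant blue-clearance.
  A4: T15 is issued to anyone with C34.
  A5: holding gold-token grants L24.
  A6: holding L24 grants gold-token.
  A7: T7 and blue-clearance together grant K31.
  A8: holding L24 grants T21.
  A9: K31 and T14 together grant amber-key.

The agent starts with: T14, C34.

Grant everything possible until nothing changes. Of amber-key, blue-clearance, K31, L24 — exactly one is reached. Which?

amber-key

Holding C34 grants T15 (A4).
Holding T15 and C34 grants T7 (A2).
Holding T7 grants amber-key (A1).
K31 would need T7 and blue-clearance (A7), but blue-clearance is never granted. L24 would need gold-token (A5), but gold-token is never granted. blue-clearance would need amber-key and gold-token (A3), but gold-token is never granted.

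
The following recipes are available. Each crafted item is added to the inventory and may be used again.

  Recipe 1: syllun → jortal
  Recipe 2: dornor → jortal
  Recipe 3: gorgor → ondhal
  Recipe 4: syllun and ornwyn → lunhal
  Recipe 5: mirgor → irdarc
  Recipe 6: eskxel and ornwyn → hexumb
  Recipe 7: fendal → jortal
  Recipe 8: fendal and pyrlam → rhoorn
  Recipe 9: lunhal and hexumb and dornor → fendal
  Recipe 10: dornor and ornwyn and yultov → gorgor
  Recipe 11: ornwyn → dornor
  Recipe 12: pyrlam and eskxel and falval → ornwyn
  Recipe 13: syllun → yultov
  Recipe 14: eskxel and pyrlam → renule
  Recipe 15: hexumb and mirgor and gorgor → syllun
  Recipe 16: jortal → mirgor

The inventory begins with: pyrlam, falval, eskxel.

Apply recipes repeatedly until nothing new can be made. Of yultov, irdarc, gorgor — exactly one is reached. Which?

pyrlam and eskxel and falval → ornwyn (Recipe 12).
Using Recipe 11, ornwyn makes dornor.
dornor → jortal (Recipe 2).
Using Recipe 16, jortal makes mirgor.
Using Recipe 5, mirgor makes irdarc.
yultov would need syllun (Recipe 13), but syllun is never obtained. gorgor would need dornor, ornwyn, and yultov (Recipe 10), but yultov is never obtained.

irdarc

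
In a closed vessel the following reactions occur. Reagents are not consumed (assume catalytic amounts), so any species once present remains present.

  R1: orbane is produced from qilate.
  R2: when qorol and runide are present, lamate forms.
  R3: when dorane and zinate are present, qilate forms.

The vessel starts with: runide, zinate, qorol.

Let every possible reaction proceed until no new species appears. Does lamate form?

Yes

qorol and runide present → lamate forms (R2).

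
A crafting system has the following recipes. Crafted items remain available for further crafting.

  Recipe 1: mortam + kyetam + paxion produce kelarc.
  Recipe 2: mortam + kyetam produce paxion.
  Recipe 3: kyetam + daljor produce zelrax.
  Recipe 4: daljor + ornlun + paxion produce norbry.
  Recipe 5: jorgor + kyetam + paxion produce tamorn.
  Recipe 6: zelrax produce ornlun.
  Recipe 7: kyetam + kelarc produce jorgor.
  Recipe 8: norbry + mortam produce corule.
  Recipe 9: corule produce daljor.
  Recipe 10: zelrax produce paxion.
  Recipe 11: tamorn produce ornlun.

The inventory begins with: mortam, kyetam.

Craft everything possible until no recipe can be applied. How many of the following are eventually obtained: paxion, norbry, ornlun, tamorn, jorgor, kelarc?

Using Recipe 2, mortam and kyetam make paxion.
Using Recipe 1, mortam, kyetam, and paxion make kelarc.
Using Recipe 7, kyetam and kelarc make jorgor.
jorgor + kyetam + paxion → tamorn (Recipe 5).
tamorn → ornlun (Recipe 11).
paxion: reached.
norbry would need daljor, ornlun, and paxion (Recipe 4), but daljor is never obtained.
ornlun: reached.
tamorn: reached.
jorgor: reached.
kelarc: reached.
Reached: paxion, ornlun, tamorn, jorgor, and kelarc — 5 of the 6.

5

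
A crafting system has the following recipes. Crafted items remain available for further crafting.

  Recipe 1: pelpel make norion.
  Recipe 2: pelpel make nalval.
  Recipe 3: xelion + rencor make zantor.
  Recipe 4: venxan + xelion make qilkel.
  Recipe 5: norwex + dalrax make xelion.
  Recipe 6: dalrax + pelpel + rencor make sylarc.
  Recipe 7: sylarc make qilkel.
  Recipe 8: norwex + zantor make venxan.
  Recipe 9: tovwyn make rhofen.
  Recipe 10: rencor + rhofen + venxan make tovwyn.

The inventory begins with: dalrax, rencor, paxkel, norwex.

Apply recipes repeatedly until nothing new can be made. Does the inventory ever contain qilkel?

Yes

norwex + dalrax → xelion (Recipe 5).
Using Recipe 3, xelion and rencor make zantor.
Using Recipe 8, norwex and zantor make venxan.
venxan + xelion → qilkel (Recipe 4).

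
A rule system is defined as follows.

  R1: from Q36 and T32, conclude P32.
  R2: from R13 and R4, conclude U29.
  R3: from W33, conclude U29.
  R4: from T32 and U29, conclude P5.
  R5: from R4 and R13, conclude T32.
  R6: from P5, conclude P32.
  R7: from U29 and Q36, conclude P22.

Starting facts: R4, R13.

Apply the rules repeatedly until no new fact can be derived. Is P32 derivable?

R4 and R13 hold, so T32 follows (R5).
From R13 and R4, R2 gives U29.
T32 and U29 hold, so P5 follows (R4).
From P5, R6 gives P32.

Yes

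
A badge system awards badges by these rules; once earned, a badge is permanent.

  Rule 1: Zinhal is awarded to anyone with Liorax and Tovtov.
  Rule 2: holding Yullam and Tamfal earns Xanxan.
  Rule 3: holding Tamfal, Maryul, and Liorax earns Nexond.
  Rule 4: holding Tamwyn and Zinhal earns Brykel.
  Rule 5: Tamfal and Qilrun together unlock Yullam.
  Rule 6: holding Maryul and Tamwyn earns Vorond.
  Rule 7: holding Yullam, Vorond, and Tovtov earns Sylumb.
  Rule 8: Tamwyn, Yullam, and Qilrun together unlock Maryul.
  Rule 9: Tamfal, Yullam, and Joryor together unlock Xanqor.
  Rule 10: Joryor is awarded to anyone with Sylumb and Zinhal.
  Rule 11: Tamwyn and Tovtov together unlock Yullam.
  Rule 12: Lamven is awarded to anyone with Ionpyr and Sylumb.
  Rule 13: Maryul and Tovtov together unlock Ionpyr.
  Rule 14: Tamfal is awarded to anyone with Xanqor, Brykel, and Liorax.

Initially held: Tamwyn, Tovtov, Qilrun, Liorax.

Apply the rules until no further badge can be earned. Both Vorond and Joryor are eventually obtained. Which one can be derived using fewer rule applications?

Vorond: With Tamwyn and Tovtov, Yullam is earned (Rule 11). With Tamwyn, Yullam, and Qilrun, Maryul is earned (Rule 8). With Maryul and Tamwyn, Vorond is earned (Rule 6). [3 rule applications]
Joryor: With Tamwyn and Tovtov, Yullam is earned (Rule 11). With Liorax and Tovtov, Zinhal is earned (Rule 1). With Tamwyn, Yullam, and Qilrun, Maryul is earned (Rule 8). With Maryul and Tamwyn, Vorond is earned (Rule 6). With Yullam, Vorond, and Tovtov, Sylumb is earned (Rule 7). With Sylumb and Zinhal, Joryor is earned (Rule 10). [6 rule applications]
Vorond needs fewer.

Vorond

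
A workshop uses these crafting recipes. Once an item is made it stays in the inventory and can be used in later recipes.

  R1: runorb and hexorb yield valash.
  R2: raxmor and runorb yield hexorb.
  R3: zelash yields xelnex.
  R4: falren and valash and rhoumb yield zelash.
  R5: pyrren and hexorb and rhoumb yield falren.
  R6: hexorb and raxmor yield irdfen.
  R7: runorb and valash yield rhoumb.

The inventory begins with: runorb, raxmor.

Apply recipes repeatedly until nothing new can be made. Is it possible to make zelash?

No

zelash would need falren, valash, and rhoumb (R4), but falren is never obtained.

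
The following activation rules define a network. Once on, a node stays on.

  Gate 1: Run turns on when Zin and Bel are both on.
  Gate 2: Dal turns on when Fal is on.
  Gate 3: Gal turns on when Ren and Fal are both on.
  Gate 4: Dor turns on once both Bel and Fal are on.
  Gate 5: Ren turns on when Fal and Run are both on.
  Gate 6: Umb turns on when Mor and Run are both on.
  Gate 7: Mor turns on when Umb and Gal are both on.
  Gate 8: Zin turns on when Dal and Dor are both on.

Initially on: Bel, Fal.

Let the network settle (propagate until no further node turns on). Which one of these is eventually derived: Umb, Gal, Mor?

Gal

Gate 2: Fal on → Dal on.
Gate 4: Bel and Fal on → Dor on.
Gate 8: Dal and Dor on → Zin on.
Zin and Bel are on, so Run turns on (Gate 1).
Fal and Run are on, so Ren turns on (Gate 5).
Ren and Fal are on, so Gal turns on (Gate 3).
Umb would need Mor and Run (Gate 6), but Mor never turns on. Mor would need Umb and Gal (Gate 7), but Umb never turns on.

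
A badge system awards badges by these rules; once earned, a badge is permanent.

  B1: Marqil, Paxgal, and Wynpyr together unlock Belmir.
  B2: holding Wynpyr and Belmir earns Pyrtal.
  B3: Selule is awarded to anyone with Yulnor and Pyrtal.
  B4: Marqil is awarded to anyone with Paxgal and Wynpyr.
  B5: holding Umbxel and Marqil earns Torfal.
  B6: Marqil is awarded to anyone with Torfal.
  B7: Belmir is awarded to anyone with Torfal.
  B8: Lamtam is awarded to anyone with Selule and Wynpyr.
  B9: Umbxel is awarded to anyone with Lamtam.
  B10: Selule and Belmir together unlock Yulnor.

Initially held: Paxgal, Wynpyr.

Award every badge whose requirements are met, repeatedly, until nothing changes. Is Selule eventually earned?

No

Selule would need Yulnor and Pyrtal (B3), but Yulnor is never earned.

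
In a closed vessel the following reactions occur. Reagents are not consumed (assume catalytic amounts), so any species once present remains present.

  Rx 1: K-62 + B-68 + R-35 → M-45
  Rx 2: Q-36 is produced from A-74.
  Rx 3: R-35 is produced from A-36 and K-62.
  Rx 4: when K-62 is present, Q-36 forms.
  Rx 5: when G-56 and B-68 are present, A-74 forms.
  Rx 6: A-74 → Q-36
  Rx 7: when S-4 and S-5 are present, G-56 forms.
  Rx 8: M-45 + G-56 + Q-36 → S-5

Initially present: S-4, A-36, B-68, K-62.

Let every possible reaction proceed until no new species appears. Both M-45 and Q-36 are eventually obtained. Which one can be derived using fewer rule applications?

Q-36: K-62 present → Q-36 forms (Rx 4). [1 rule application]
M-45: A-36 and K-62 present → R-35 forms (Rx 3). K-62, B-68, and R-35 present → M-45 forms (Rx 1). [2 rule applications]
Q-36 needs fewer.

Q-36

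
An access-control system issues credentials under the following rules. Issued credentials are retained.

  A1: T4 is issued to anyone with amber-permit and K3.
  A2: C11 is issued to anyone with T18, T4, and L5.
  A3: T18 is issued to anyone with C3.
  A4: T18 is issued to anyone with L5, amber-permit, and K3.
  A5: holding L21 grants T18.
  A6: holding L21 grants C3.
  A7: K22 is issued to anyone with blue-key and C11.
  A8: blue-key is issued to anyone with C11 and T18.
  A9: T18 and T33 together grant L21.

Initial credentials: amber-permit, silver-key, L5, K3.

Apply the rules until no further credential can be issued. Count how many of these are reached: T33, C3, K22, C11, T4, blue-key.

Holding amber-permit and K3 grants T4 (A1).
Holding L5, amber-permit, and K3 grants T18 (A4).
Holding T18, T4, and L5 grants C11 (A2).
Holding C11 and T18 grants blue-key (A8).
Holding blue-key and C11 grants K22 (A7).
No rule produces T33, and it is not given.
C3 would need L21 (A6), but L21 is never granted.
K22: reached.
C11: reached.
T4: reached.
blue-key: reached.
Reached: K22, C11, T4, and blue-key — 4 of the 6.

4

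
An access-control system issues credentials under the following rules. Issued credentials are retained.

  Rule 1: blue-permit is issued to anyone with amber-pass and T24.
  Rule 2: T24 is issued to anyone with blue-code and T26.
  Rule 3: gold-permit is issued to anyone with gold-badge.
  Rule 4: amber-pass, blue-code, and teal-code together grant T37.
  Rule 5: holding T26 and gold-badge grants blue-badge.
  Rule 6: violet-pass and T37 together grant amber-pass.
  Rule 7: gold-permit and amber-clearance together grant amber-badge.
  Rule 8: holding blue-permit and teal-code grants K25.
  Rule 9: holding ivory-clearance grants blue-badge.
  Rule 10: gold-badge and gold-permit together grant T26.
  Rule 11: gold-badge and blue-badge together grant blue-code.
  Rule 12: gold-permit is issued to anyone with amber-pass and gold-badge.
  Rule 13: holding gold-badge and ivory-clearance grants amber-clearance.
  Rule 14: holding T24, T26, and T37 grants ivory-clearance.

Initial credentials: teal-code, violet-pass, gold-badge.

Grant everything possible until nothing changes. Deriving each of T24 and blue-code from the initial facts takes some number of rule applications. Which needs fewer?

blue-code: Holding gold-badge grants gold-permit (Rule 3). Holding gold-badge and gold-permit grants T26 (Rule 10). Holding T26 and gold-badge grants blue-badge (Rule 5). Holding gold-badge and blue-badge grants blue-code (Rule 11). [4 rule applications]
T24: Holding gold-badge grants gold-permit (Rule 3). Holding gold-badge and gold-permit grants T26 (Rule 10). Holding T26 and gold-badge grants blue-badge (Rule 5). Holding gold-badge and blue-badge grants blue-code (Rule 11). Holding blue-code and T26 grants T24 (Rule 2). [5 rule applications]
blue-code needs fewer.

blue-code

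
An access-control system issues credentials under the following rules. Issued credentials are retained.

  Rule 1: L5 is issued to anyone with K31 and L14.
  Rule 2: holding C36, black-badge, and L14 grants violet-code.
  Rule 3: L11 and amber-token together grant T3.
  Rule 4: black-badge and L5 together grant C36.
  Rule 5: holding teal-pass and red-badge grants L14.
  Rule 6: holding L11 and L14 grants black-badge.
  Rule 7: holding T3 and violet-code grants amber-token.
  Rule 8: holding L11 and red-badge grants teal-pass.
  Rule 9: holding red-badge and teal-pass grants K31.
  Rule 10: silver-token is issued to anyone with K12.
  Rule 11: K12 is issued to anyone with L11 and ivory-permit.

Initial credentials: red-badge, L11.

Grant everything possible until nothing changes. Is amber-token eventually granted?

amber-token would need T3 and violet-code (Rule 7), but T3 is never granted.

No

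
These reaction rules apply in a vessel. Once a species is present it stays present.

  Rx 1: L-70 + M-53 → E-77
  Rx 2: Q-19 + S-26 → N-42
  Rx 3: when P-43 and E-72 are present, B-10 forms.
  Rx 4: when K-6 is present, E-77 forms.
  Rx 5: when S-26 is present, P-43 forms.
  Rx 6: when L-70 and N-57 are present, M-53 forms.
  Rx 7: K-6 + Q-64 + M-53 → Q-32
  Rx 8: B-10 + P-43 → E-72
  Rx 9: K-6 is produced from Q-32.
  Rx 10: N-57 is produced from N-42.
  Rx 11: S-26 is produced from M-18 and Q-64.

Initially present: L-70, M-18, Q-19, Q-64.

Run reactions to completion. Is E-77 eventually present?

Yes

M-18 and Q-64 present → S-26 forms (Rx 11).
Q-19 and S-26 present → N-42 forms (Rx 2).
N-42 present → N-57 forms (Rx 10).
L-70 and N-57 present → M-53 forms (Rx 6).
L-70 and M-53 present → E-77 forms (Rx 1).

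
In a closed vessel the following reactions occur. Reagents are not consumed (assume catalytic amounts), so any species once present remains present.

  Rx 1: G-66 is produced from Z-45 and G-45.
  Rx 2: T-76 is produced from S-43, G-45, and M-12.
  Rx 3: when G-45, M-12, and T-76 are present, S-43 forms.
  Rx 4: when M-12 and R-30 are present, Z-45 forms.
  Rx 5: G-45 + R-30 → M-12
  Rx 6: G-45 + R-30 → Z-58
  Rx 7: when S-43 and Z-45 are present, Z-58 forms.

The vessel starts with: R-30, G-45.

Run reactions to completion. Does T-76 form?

T-76 would need S-43, G-45, and M-12 (Rx 2), but S-43 never forms.

No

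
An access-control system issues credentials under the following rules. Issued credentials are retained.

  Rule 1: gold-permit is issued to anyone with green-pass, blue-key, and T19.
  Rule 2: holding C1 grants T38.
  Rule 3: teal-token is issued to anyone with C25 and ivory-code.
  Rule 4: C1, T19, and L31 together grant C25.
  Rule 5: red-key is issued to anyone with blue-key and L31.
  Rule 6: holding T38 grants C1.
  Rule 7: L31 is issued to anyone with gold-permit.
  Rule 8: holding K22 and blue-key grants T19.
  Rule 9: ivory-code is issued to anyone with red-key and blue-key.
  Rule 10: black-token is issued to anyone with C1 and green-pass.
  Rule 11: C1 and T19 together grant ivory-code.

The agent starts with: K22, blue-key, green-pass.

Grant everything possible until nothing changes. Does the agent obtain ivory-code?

Yes

Holding K22 and blue-key grants T19 (Rule 8).
Holding green-pass, blue-key, and T19 grants gold-permit (Rule 1).
Holding gold-permit grants L31 (Rule 7).
Holding blue-key and L31 grants red-key (Rule 5).
Holding red-key and blue-key grants ivory-code (Rule 9).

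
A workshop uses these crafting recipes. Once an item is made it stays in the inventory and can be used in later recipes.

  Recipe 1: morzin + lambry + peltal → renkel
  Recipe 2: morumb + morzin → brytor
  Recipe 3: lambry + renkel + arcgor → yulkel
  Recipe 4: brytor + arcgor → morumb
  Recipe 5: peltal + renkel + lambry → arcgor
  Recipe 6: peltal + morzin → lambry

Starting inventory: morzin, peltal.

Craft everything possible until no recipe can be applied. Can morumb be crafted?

morumb would need brytor and arcgor (Recipe 4), but brytor is never obtained.

No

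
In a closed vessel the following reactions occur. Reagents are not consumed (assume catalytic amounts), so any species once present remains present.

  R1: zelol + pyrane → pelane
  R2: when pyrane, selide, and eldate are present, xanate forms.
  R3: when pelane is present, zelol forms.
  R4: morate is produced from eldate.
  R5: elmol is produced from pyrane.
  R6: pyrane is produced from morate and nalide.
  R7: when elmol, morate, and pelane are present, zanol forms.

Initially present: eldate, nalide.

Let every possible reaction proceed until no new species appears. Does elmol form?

eldate present → morate forms (R4).
morate and nalide present → pyrane forms (R6).
pyrane present → elmol forms (R5).

Yes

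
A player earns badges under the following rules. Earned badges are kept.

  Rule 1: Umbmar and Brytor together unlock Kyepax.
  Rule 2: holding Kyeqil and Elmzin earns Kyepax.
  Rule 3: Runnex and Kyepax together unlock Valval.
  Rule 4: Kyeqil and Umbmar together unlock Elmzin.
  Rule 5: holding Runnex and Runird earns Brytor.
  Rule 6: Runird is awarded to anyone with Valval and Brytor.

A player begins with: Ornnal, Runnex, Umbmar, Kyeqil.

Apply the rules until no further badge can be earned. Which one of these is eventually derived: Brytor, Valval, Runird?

Valval

With Kyeqil and Umbmar, Elmzin is earned (Rule 4).
With Kyeqil and Elmzin, Kyepax is earned (Rule 2).
With Runnex and Kyepax, Valval is earned (Rule 3).
Runird would need Valval and Brytor (Rule 6), but Brytor is never earned. Brytor would need Runnex and Runird (Rule 5), but Runird is never earned.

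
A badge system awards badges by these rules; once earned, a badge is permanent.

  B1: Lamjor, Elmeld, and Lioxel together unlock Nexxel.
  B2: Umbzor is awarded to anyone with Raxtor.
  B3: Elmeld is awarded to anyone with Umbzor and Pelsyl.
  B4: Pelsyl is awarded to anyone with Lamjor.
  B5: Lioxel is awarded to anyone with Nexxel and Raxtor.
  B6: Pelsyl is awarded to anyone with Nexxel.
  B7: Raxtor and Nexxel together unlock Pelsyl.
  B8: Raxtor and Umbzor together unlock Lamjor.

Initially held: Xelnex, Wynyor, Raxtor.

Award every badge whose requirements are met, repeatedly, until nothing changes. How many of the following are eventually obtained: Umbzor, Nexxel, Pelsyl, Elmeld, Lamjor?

4

With Raxtor, Umbzor is earned (B2).
With Raxtor and Umbzor, Lamjor is earned (B8).
With Lamjor, Pelsyl is earned (B4).
With Umbzor and Pelsyl, Elmeld is earned (B3).
Umbzor: reached.
Nexxel would need Lamjor, Elmeld, and Lioxel (B1), but Lioxel is never earned.
Pelsyl: reached.
Elmeld: reached.
Lamjor: reached.
Reached: Umbzor, Pelsyl, Elmeld, and Lamjor — 4 of the 5.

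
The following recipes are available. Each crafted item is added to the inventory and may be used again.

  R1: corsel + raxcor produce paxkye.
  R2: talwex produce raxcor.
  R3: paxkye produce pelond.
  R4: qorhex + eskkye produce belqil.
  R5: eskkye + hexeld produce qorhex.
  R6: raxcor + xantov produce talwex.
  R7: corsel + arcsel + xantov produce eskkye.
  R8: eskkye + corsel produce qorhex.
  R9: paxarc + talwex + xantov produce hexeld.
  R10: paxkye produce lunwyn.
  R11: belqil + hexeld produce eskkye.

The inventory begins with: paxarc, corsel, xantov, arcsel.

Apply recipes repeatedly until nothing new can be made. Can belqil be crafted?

Using R7, corsel, arcsel, and xantov make eskkye.
eskkye + corsel → qorhex (R8).
Using R4, qorhex and eskkye make belqil.

Yes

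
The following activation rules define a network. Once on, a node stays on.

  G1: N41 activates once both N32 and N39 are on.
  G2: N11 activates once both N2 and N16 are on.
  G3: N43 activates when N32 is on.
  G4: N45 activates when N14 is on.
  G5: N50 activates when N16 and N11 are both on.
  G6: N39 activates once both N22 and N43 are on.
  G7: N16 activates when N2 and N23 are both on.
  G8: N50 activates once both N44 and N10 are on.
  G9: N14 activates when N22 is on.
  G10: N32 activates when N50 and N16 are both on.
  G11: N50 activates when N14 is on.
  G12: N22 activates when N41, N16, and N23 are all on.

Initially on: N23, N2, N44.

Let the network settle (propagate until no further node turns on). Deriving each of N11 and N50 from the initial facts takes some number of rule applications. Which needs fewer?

N11: G7: N2 and N23 on → N16 on. N2 and N16 are on, so N11 activates (G2). [2 rule applications]
N50: N2 and N23 are on, so N16 activates (G7). G2: N2 and N16 on → N11 on. N16 and N11 are on, so N50 activates (G5). [3 rule applications]
N11 needs fewer.

N11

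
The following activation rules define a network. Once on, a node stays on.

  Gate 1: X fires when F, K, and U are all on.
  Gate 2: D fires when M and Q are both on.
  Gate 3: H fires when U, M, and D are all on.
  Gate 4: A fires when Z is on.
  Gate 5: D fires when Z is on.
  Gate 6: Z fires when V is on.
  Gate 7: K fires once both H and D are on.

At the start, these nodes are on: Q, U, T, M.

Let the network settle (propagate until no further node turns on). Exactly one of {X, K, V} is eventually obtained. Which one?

K

Gate 2: M and Q on → D on.
Gate 3: U, M, and D on → H on.
Gate 7: H and D on → K on.
No rule produces V, and it is not given. X would need F, K, and U (Gate 1), but F never turns on.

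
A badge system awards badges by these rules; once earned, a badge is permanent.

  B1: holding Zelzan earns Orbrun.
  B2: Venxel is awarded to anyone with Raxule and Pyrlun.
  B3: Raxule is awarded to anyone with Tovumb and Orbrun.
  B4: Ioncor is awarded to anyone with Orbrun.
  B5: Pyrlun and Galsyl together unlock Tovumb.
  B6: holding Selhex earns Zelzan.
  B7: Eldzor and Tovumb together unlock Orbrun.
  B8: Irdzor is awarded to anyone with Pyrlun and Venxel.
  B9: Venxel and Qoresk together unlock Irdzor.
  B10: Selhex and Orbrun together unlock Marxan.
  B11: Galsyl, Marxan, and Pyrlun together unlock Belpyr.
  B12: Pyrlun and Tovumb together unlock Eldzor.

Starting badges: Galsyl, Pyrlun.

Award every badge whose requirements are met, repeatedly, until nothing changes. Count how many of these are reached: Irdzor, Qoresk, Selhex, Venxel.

With Pyrlun and Galsyl, Tovumb is earned (B5).
With Pyrlun and Tovumb, Eldzor is earned (B12).
With Eldzor and Tovumb, Orbrun is earned (B7).
With Tovumb and Orbrun, Raxule is earned (B3).
With Raxule and Pyrlun, Venxel is earned (B2).
With Pyrlun and Venxel, Irdzor is earned (B8).
Irdzor: reached.
No rule produces Qoresk, and it is not given.
No rule produces Selhex, and it is not given.
Venxel: reached.
Reached: Irdzor and Venxel — 2 of the 4.

2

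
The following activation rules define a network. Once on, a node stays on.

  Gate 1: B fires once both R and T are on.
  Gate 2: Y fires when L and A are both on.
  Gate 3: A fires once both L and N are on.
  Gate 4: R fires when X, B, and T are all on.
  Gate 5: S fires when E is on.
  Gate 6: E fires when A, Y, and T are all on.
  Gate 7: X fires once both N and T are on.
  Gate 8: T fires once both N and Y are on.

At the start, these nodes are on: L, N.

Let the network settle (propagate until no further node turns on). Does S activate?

Yes

L and N are on, so A fires (Gate 3).
L and A are on, so Y fires (Gate 2).
Gate 8: N and Y on → T on.
Gate 6: A, Y, and T on → E on.
Gate 5: E on → S on.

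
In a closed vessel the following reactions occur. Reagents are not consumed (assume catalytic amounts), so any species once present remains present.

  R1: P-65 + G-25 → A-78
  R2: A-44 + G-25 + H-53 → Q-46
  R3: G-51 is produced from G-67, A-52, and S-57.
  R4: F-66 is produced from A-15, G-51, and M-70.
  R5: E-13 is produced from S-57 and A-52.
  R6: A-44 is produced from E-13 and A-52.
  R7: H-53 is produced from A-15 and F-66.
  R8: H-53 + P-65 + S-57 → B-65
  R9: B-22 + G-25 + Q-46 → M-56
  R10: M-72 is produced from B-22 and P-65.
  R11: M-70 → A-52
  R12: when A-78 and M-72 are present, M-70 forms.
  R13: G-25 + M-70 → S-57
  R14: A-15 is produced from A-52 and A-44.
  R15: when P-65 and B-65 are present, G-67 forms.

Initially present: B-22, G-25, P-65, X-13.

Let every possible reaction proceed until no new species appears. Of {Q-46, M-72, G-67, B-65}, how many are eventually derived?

1

B-22 and P-65 present → M-72 forms (R10).
Q-46 would need A-44, G-25, and H-53 (R2), but H-53 never forms.
M-72: reached.
G-67 would need P-65 and B-65 (R15), but B-65 never forms.
B-65 would need H-53, P-65, and S-57 (R8), but H-53 never forms.
Reached: M-72 — 1 of the 4.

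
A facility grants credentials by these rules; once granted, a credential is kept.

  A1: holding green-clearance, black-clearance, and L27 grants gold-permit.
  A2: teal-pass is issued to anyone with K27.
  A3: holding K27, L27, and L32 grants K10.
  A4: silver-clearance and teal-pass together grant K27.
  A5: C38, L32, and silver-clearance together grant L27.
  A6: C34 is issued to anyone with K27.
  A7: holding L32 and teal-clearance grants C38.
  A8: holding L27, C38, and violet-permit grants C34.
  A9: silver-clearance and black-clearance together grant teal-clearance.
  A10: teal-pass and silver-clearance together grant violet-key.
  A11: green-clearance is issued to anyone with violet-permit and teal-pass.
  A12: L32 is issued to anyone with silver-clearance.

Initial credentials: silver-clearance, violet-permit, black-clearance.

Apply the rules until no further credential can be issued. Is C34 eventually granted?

Holding silver-clearance and black-clearance grants teal-clearance (A9).
Holding silver-clearance grants L32 (A12).
Holding L32 and teal-clearance grants C38 (A7).
Holding C38, L32, and silver-clearance grants L27 (A5).
Holding L27, C38, and violet-permit grants C34 (A8).

Yes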